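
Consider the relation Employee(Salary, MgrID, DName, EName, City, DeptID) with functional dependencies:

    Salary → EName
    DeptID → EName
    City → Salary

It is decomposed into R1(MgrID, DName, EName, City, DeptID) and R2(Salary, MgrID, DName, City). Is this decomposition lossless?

Common attributes: R1 ∩ R2 = {MgrID, DName, City}.
Closure of {MgrID, DName, City}: City → Salary applies, adding Salary; Salary → EName applies, adding EName. So (MgrID, DName, City)⁺ = {Salary, MgrID, DName, EName, City}.
This closure contains every attribute of R2, so R1 ∩ R2 → R2. The join is lossless.

Yes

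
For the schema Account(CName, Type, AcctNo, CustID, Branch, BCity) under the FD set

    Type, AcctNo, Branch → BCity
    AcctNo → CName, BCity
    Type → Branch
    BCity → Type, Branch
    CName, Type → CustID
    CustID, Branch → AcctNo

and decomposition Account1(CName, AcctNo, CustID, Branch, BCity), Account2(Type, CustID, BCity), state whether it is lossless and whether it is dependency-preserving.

lossless but not dependency-preserving

Lossless test: (CustID, BCity)⁺ = {CName, Type, AcctNo, CustID, Branch, BCity}, which contains all of one fragment — lossless.
Dependency preservation: the restricted closure of {Type} across the fragments never reaches {Branch}, so Type → Branch cannot be enforced without a join — not preserved.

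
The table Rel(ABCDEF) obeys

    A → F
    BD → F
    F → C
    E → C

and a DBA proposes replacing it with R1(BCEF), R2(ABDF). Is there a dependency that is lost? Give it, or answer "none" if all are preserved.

none

A → F lies within R2.
BD → F lies within R2.
F → C lies within R1.
E → C lies within R1.
Every dependency is enforceable on the fragments, so the decomposition is dependency-preserving.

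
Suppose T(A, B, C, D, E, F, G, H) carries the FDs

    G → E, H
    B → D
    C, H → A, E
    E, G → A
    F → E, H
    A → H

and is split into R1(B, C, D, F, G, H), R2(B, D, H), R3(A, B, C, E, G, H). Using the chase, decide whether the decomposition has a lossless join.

Chase test. Columns are A, B, C, D, E, F, G, H; row i has aⱼ where attribute j ∈ Ri, else bᵢⱼ.
Initial tableau (one row per fragment):
  row 1: b11 a2 a3 a4 b15 a6 a7 a8
  row 2: b21 a2 b23 a4 b25 b26 b27 a8
  row 3: a1 a2 a3 b34 a5 b36 a7 a8
Rows 1 and 3 agree on G; apply G→E, H and equate their E, H entries.
Rows 1 and 3 agree on B; apply B→D and equate their D entries.
Rows 1 and 3 agree on C, H; apply C, H→A, E and equate their A, E entries.
Row 1 is now all distinguished symbols — the join is lossless.

Yes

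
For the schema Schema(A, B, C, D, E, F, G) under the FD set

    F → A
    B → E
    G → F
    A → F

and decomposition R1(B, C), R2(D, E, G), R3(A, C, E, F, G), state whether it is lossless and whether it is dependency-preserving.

lossy and not dependency-preserving

Lossless test (chase): Rows 2 and 3 agree on G; apply G→F and equate their F entries. Rows 2 and 3 agree on F; apply F→A and equate their A entries. No row becomes fully distinguished — the join is lossy.
Dependency preservation: the restricted closure of {B} across the fragments never reaches {E}, so B → E cannot be enforced without a join — not preserved.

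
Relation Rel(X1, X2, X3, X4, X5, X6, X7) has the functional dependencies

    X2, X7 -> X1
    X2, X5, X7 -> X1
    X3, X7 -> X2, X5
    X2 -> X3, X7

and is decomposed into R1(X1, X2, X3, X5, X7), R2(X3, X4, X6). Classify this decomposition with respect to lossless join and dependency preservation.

Lossless test: (X3)⁺ = {X3}, which is a superkey of neither fragment — lossy.
Dependency preservation: every FD's attributes lie within a single fragment, so each can be enforced locally — preserved.

lossy but dependency-preserving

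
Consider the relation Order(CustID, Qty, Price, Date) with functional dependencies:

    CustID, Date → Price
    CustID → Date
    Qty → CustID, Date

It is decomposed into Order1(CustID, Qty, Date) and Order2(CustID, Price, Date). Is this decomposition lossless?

Common attributes: Order1 ∩ Order2 = {CustID, Date}.
Closure of {CustID, Date}: CustID, Date → Price applies, adding Price. So (CustID, Date)⁺ = {CustID, Price, Date}.
This closure contains every attribute of Order2, so Order1 ∩ Order2 → Order2. The join is lossless.

Yes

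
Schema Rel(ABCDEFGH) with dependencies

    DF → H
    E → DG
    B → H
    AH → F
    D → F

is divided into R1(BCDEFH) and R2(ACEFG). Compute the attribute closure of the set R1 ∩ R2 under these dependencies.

CDEFGH

R1 ∩ R2 = {CEF}.
E → DG applies, adding DG
DF → H applies, adding H
Closure: {CDEFGH}.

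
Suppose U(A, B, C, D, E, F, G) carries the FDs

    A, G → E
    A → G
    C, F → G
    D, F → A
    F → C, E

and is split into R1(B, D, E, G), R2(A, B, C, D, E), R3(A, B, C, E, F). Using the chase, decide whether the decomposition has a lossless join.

No

Chase test. Columns are A, B, C, D, E, F, G; row i has aⱼ where attribute j ∈ Ri, else bᵢⱼ.
Initial tableau (one row per fragment):
  row 1: b11 a2 b13 a4 a5 b16 a7
  row 2: a1 a2 a3 a4 a5 b26 b27
  row 3: a1 a2 a3 b34 a5 a6 b37
Rows 2 and 3 agree on A; apply A→G and equate their G entries.
No row becomes fully distinguished — the join is lossy.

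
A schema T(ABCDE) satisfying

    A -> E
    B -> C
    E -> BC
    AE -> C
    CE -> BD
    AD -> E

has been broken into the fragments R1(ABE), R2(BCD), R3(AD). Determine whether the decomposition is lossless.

Chase test. Columns are ABCDE; row i has aⱼ where attribute j ∈ Ri, else bᵢⱼ.
Initial tableau (one row per fragment):
  row 1: a1 a2 b13 b14 a5
  row 2: b21 a2 a3 a4 b25
  row 3: a1 b32 b33 a4 b35
Rows 1 and 3 agree on A; apply A→E and equate their E entries.
Rows 1 and 2 agree on B; apply B→C and equate their C entries.
Rows 1 and 3 agree on E; apply E→BC and equate their BC entries.
Rows 1 and 3 agree on CE; apply CE→BD and equate their BD entries.
Row 1 is now all distinguished symbols — the join is lossless.

Yes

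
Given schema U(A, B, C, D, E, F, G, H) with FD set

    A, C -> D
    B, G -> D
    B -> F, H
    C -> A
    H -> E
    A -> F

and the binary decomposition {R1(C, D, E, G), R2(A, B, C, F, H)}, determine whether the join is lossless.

No

Common attributes: R1 ∩ R2 = {C}.
Closure of {C}: C → A applies, adding A; A → F applies, adding F; A, C → D applies, adding D. So (C)⁺ = {A, C, D, F}.
The closure contains neither all of R1 = {C, D, E, G} nor all of R2 = {A, B, C, F, H}, so the common attributes are not a superkey of either fragment. The join is lossy.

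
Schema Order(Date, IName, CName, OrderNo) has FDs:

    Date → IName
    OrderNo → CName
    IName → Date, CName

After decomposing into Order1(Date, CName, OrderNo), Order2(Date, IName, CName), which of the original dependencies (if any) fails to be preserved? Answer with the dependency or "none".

none

Date → IName lies within Order2.
OrderNo → CName lies within Order1.
IName → Date, CName lies within Order2.
Every dependency is enforceable on the fragments, so the decomposition is dependency-preserving.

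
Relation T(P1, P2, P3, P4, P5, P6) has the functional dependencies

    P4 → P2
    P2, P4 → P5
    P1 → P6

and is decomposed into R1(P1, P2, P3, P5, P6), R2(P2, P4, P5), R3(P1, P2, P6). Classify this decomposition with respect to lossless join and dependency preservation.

Lossless test (chase): applying each FD to every pair of rows produces no changes in the tableau, so no row becomes fully distinguished — the join is lossy.
Dependency preservation: every FD's attributes lie within a single fragment, so each can be enforced locally — preserved.

lossy but dependency-preserving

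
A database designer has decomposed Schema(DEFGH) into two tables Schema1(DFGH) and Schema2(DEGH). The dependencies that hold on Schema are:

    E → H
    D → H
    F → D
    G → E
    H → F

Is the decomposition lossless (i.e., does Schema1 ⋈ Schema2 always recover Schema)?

Yes

Common attributes: Schema1 ∩ Schema2 = {DGH}.
Closure of {DGH}: G → E applies, adding E; H → F applies, adding F. So (DGH)⁺ = {DEFGH}.
This closure contains every attribute of Schema1, so Schema1 ∩ Schema2 → Schema1. The join is lossless.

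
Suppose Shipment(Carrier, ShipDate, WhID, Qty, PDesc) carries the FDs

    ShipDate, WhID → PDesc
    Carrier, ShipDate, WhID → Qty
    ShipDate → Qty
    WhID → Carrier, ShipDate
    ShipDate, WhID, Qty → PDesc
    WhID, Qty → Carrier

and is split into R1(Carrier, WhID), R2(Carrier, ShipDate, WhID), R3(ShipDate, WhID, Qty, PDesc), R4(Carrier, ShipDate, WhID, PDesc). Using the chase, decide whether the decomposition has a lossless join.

Yes

Chase test. Columns are Carrier, ShipDate, WhID, Qty, PDesc; row i has aⱼ where attribute j ∈ Ri, else bᵢⱼ.
Initial tableau (one row per fragment):
  row 1: a1 b12 a3 b14 b15
  row 2: a1 a2 a3 b24 b25
  row 3: b31 a2 a3 a4 a5
  row 4: a1 a2 a3 b44 a5
Rows 2 and 3 agree on ShipDate, WhID; apply ShipDate, WhID→PDesc and equate their PDesc entries.
Rows 2 and 4 agree on Carrier, ShipDate, WhID; apply Carrier, ShipDate, WhID→Qty and equate their Qty entries.
Rows 2 and 3 agree on ShipDate; apply ShipDate→Qty and equate their Qty entries.
Rows 1 and 2 agree on WhID; apply WhID→Carrier, ShipDate and equate their Carrier, ShipDate entries.
Rows 1 and 3 agree on WhID; apply WhID→Carrier, ShipDate and equate their Carrier, ShipDate entries.
Rows 1 and 2 agree on ShipDate, WhID; apply ShipDate, WhID→PDesc and equate their PDesc entries.
Rows 1 and 2 agree on Carrier, ShipDate, WhID; apply Carrier, ShipDate, WhID→Qty and equate their Qty entries.
Row 1 is now all distinguished symbols — the join is lossless.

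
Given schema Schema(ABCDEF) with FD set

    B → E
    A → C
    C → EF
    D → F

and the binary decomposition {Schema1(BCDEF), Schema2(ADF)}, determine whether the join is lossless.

Common attributes: Schema1 ∩ Schema2 = {DF}.
No dependency enlarges {DF}, so (DF)⁺ = {DF}.
The closure contains neither all of Schema1 = {BCDEF} nor all of Schema2 = {ADF}, so the common attributes are not a superkey of either fragment. The join is lossy.

No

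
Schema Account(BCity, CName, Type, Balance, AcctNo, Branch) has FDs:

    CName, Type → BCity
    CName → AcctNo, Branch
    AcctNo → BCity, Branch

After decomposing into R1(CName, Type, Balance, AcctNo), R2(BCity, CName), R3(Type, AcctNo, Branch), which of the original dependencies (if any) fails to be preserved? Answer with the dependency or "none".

AcctNo → BCity, Branch

Check AcctNo → BCity, Branch: no single fragment contains all of {BCity, AcctNo, Branch}, and the restricted closure of {AcctNo} across the fragments never reaches {BCity, Branch}.
CName, Type → BCity is preserved.
CName → AcctNo, Branch is preserved.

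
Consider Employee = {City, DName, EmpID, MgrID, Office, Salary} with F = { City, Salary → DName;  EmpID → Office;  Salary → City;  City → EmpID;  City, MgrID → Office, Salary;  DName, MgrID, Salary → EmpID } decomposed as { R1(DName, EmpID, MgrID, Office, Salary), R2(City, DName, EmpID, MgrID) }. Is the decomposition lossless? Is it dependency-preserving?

Lossless test: (DName, EmpID, MgrID)⁺ = {DName, EmpID, MgrID, Office}, which is a superkey of neither fragment — lossy.
Dependency preservation: the restricted closure of {Salary} across the fragments never reaches {City}, so Salary → City cannot be enforced without a join — not preserved.

lossy and not dependency-preserving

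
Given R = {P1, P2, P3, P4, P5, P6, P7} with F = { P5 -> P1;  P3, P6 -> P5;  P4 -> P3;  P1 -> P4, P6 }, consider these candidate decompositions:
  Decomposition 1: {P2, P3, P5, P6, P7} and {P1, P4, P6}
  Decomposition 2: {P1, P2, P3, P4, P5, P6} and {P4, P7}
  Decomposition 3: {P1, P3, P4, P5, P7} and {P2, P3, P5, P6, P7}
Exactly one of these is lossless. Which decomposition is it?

Decomposition 1: common = {P6}, closure = {P6} → lossy.
Decomposition 2: common = {P4}, closure = {P3, P4} → lossy.
Decomposition 3: common = {P3, P5, P7}, closure = {P1, P3, P4, P5, P6, P7} → lossless.

Decomposition 3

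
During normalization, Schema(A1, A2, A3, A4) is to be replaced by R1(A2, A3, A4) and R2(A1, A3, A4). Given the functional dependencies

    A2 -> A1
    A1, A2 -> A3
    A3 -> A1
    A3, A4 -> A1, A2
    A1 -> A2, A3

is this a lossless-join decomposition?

Common attributes: R1 ∩ R2 = {A3, A4}.
Closure of {A3, A4}: A3 → A1 applies, adding A1; A3, A4 → A1, A2 applies, adding A2. So (A3, A4)⁺ = {A1, A2, A3, A4}.
This closure contains every attribute of R1, so R1 ∩ R2 → R1. The join is lossless.

Yes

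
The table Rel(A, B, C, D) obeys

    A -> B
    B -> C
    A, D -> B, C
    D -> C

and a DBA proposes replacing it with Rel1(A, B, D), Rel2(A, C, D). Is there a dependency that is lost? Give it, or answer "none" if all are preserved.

B -> C

Check B → C: no single fragment contains all of {B, C}, and the restricted closure of {B} across the fragments never reaches {C}.
A → B is preserved.
A, D → B, C is preserved.
D → C is preserved.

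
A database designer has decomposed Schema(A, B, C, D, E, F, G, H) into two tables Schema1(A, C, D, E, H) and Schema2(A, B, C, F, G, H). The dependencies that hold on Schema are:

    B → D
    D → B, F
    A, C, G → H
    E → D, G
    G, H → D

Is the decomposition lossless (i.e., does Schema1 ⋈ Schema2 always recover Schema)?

Common attributes: Schema1 ∩ Schema2 = {A, C, H}.
No dependency enlarges {A, C, H}, so (A, C, H)⁺ = {A, C, H}.
The closure contains neither all of Schema1 = {A, C, D, E, H} nor all of Schema2 = {A, B, C, F, G, H}, so the common attributes are not a superkey of either fragment. The join is lossy.

No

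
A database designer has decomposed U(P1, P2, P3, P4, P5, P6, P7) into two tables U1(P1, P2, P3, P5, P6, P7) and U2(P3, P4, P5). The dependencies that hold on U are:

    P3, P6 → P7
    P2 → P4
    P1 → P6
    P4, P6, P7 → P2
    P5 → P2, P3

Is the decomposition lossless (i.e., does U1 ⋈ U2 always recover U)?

Common attributes: U1 ∩ U2 = {P3, P5}.
Closure of {P3, P5}: P5 → P2, P3 applies, adding P2; P2 → P4 applies, adding P4. So (P3, P5)⁺ = {P2, P3, P4, P5}.
This closure contains every attribute of U2, so U1 ∩ U2 → U2. The join is lossless.

Yes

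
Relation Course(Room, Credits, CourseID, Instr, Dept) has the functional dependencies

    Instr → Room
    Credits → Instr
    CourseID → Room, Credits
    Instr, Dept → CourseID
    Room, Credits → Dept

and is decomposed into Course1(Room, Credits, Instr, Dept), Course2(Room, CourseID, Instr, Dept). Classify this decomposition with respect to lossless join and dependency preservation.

Lossless test: (Room, Instr, Dept)⁺ = {Room, Credits, CourseID, Instr, Dept}, which contains all of one fragment — lossless.
Dependency preservation: CourseID → Room, Credits is not contained in any single fragment, but the restricted closure of its left-hand side across the fragments still reaches the right-hand side; the remaining FDs each lie inside some fragment. All dependencies are preserved.

lossless and dependency-preserving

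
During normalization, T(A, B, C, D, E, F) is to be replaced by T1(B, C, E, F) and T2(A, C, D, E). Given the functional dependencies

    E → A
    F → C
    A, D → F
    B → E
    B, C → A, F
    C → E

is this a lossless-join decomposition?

Common attributes: T1 ∩ T2 = {C, E}.
Closure of {C, E}: E → A applies, adding A. So (C, E)⁺ = {A, C, E}.
The closure contains neither all of T1 = {B, C, E, F} nor all of T2 = {A, C, D, E}, so the common attributes are not a superkey of either fragment. The join is lossy.

No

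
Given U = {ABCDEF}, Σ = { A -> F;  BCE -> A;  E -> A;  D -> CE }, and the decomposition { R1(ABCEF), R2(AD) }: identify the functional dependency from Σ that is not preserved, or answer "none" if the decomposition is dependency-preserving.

Check D → CE: no single fragment contains all of {CDE}, and the restricted closure of {D} across the fragments never reaches {CE}.
A → F is preserved.
BCE → A is preserved.
E → A is preserved.

D -> CE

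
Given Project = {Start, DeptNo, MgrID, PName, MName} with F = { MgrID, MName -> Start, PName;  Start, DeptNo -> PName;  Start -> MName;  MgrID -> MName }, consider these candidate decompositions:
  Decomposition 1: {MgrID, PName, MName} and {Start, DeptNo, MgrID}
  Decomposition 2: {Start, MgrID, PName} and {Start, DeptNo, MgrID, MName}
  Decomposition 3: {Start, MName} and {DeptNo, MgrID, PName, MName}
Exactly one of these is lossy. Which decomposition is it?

Decomposition 3

Decomposition 1: common = {MgrID}, closure = {Start, MgrID, PName, MName} → lossless.
Decomposition 2: common = {Start, MgrID}, closure = {Start, MgrID, PName, MName} → lossless.
Decomposition 3: common = {MName}, closure = {MName} → lossy.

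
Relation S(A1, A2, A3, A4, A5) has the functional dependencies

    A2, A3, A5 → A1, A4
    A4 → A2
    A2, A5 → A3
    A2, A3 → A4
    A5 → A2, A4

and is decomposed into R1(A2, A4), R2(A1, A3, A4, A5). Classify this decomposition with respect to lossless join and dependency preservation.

lossless but not dependency-preserving

Lossless test: (A4)⁺ = {A2, A4}, which contains all of one fragment — lossless.
Dependency preservation: the restricted closure of {A2, A3} across the fragments never reaches {A4}, so A2, A3 → A4 cannot be enforced without a join — not preserved.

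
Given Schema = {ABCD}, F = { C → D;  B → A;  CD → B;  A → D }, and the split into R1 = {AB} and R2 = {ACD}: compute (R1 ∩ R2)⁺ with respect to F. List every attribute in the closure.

R1 ∩ R2 = {A}.
A → D applies, adding D
Closure: {AD}.

AD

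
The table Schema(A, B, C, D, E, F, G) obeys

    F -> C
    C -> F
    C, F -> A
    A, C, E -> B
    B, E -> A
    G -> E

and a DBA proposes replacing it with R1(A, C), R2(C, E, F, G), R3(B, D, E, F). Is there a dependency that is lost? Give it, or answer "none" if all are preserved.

B, E -> A

Check B, E → A: no single fragment contains all of {A, B, E}, and the restricted closure of {B, E} across the fragments never reaches {A}.
F → C is preserved.
C → F is preserved.
C, F → A is preserved.
A, C, E → B is preserved.
G → E is preserved.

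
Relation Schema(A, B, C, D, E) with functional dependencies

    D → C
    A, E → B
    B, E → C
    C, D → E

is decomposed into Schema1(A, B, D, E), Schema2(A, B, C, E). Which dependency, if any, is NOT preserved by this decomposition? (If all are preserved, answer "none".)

Check D → C: no single fragment contains all of {C, D}, and the restricted closure of {D} across the fragments never reaches {C}.
A, E → B is preserved.
B, E → C is preserved.
C, D → E is preserved.

D → C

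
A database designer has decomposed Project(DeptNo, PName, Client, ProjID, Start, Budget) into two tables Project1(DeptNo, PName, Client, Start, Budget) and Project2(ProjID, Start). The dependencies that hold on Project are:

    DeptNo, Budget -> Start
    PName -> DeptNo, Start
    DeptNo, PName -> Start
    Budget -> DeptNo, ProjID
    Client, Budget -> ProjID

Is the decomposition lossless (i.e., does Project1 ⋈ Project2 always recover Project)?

Common attributes: Project1 ∩ Project2 = {Start}.
No dependency enlarges {Start}, so (Start)⁺ = {Start}.
The closure contains neither all of Project1 = {DeptNo, PName, Client, Start, Budget} nor all of Project2 = {ProjID, Start}, so the common attributes are not a superkey of either fragment. The join is lossy.

No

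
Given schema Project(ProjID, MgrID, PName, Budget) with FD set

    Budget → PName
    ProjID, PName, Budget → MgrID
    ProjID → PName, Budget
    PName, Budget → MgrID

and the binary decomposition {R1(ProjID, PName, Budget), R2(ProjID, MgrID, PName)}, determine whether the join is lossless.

Common attributes: R1 ∩ R2 = {ProjID, PName}.
Closure of {ProjID, PName}: ProjID → PName, Budget applies, adding Budget; PName, Budget → MgrID applies, adding MgrID. So (ProjID, PName)⁺ = {ProjID, MgrID, PName, Budget}.
This closure contains every attribute of R1, so R1 ∩ R2 → R1. The join is lossless.

Yes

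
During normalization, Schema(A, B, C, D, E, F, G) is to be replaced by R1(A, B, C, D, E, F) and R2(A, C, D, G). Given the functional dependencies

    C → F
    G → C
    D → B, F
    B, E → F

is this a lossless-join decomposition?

No

Common attributes: R1 ∩ R2 = {A, C, D}.
Closure of {A, C, D}: C → F applies, adding F; D → B, F applies, adding B. So (A, C, D)⁺ = {A, B, C, D, F}.
The closure contains neither all of R1 = {A, B, C, D, E, F} nor all of R2 = {A, C, D, G}, so the common attributes are not a superkey of either fragment. The join is lossy.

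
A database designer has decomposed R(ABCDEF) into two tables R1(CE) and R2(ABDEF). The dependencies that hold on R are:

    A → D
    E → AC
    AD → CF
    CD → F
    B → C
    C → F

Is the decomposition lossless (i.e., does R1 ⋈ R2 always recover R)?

Common attributes: R1 ∩ R2 = {E}.
Closure of {E}: E → AC applies, adding AC; C → F applies, adding F; A → D applies, adding D. So (E)⁺ = {ACDEF}.
This closure contains every attribute of R1, so R1 ∩ R2 → R1. The join is lossless.

Yes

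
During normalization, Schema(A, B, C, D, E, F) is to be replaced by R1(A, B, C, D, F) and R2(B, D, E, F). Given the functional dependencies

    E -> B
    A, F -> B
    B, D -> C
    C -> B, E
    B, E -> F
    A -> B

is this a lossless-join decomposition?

Yes

Common attributes: R1 ∩ R2 = {B, D, F}.
Closure of {B, D, F}: B, D → C applies, adding C; C → B, E applies, adding E. So (B, D, F)⁺ = {B, C, D, E, F}.
This closure contains every attribute of R2, so R1 ∩ R2 → R2. The join is lossless.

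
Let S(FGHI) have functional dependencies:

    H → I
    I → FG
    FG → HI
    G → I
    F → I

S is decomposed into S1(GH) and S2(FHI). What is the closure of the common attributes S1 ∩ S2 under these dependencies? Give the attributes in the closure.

FGHI

S1 ∩ S2 = {H}.
H → I applies, adding I
I → FG applies, adding FG
Closure: {FGHI}.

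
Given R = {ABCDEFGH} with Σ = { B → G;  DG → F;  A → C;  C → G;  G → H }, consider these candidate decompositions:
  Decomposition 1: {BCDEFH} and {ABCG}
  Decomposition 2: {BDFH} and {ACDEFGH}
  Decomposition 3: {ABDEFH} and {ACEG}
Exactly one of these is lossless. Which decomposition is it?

Decomposition 1: common = {BC}, closure = {BCGH} → lossy.
Decomposition 2: common = {DFH}, closure = {DFH} → lossy.
Decomposition 3: common = {AE}, closure = {ACEGH} → lossless.

Decomposition 3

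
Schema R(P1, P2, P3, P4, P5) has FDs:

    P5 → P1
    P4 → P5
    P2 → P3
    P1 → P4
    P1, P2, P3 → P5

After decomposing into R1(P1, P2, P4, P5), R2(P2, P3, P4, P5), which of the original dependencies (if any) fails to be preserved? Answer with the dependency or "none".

P5 → P1 lies within R1.
P4 → P5 lies within R1.
P2 → P3 lies within R2.
P1 → P4 lies within R1.
P1, P2, P3 → P5: restricted closure across fragments reaches P5.
Every dependency is enforceable on the fragments, so the decomposition is dependency-preserving.

none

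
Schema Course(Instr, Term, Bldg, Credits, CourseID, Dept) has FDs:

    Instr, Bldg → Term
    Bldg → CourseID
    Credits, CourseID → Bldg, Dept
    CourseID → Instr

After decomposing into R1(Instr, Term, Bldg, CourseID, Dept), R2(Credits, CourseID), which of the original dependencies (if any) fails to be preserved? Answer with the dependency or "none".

Check Credits, CourseID → Bldg, Dept: no single fragment contains all of {Bldg, Credits, CourseID, Dept}, and the restricted closure of {Credits, CourseID} across the fragments never reaches {Bldg, Dept}.
Instr, Bldg → Term is preserved.
Bldg → CourseID is preserved.
CourseID → Instr is preserved.

Credits, CourseID → Bldg, Dept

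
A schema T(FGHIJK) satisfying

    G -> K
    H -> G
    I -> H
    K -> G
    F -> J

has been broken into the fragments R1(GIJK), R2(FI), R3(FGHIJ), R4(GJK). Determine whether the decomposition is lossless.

Chase test. Columns are FGHIJK; row i has aⱼ where attribute j ∈ Ri, else bᵢⱼ.
Initial tableau (one row per fragment):
  row 1: b11 a2 b13 a4 a5 a6
  row 2: a1 b22 b23 a4 b25 b26
  row 3: a1 a2 a3 a4 a5 b36
  row 4: b41 a2 b43 b44 a5 a6
Rows 1 and 3 agree on G; apply G→K and equate their K entries.
Rows 1 and 2 agree on I; apply I→H and equate their H entries.
Rows 1 and 3 agree on I; apply I→H and equate their H entries.
Rows 2 and 3 agree on F; apply F→J and equate their J entries.
Rows 1 and 2 agree on H; apply H→G and equate their G entries.
Rows 1 and 2 agree on G; apply G→K and equate their K entries.
Row 2 is now all distinguished symbols — the join is lossless.

Yes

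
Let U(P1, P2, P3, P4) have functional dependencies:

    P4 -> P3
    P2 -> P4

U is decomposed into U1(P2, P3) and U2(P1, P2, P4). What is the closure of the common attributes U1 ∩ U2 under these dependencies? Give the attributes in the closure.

U1 ∩ U2 = {P2}.
P2 → P4 applies, adding P4
P4 → P3 applies, adding P3
Closure: {P2, P3, P4}.

P2, P3, P4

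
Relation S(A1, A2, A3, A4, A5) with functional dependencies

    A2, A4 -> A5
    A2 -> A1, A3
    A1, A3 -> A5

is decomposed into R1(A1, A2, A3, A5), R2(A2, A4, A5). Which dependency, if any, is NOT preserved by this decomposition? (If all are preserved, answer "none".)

none

A2, A4 → A5 lies within R2.
A2 → A1, A3 lies within R1.
A1, A3 → A5 lies within R1.
Every dependency is enforceable on the fragments, so the decomposition is dependency-preserving.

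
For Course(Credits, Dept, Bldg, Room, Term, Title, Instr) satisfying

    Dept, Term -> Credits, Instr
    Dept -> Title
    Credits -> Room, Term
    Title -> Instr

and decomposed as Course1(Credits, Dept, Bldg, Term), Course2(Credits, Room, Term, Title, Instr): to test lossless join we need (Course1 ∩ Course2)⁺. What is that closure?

Credits, Room, Term

Course1 ∩ Course2 = {Credits, Term}.
Credits → Room, Term applies, adding Room
Closure: {Credits, Room, Term}.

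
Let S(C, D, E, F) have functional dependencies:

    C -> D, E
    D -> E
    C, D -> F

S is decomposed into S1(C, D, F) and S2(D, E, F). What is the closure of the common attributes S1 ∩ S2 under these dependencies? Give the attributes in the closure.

D, E, F

S1 ∩ S2 = {D, F}.
D → E applies, adding E
Closure: {D, E, F}.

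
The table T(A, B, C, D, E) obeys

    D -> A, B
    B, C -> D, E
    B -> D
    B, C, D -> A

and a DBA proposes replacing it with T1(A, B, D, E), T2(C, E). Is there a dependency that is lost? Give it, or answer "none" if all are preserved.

Check B, C → D, E: no single fragment contains all of {B, C, D, E}, and the restricted closure of {B, C} across the fragments never reaches {D, E}.
D → A, B is preserved.
B → D is preserved.
B, C, D → A is preserved.

B, C -> D, E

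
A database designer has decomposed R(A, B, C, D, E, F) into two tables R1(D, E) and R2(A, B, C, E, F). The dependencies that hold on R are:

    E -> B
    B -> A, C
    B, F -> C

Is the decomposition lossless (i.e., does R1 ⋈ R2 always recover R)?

No

Common attributes: R1 ∩ R2 = {E}.
Closure of {E}: E → B applies, adding B; B → A, C applies, adding A, C. So (E)⁺ = {A, B, C, E}.
The closure contains neither all of R1 = {D, E} nor all of R2 = {A, B, C, E, F}, so the common attributes are not a superkey of either fragment. The join is lossy.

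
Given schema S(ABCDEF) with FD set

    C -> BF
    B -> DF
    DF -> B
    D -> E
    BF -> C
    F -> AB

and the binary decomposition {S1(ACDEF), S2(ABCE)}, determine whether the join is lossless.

Common attributes: S1 ∩ S2 = {ACE}.
Closure of {ACE}: C → BF applies, adding BF; B → DF applies, adding D. So (ACE)⁺ = {ABCDEF}.
This closure contains every attribute of S1, so S1 ∩ S2 → S1. The join is lossless.

Yes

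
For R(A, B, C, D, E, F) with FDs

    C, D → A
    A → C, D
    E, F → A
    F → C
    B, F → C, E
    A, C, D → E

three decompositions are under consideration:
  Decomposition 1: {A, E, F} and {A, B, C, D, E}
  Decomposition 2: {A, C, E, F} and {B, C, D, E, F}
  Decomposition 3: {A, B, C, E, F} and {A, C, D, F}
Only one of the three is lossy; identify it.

Decomposition 1

Decomposition 1: common = {A, E}, closure = {A, C, D, E} → lossy.
Decomposition 2: common = {C, E, F}, closure = {A, C, D, E, F} → lossless.
Decomposition 3: common = {A, C, F}, closure = {A, C, D, E, F} → lossless.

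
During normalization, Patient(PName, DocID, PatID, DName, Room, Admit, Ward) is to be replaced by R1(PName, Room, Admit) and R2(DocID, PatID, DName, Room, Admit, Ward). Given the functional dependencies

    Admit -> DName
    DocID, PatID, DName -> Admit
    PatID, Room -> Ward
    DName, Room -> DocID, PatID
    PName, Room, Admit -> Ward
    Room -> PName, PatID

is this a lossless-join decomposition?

Yes

Common attributes: R1 ∩ R2 = {Room, Admit}.
Closure of {Room, Admit}: Admit → DName applies, adding DName; DName, Room → DocID, PatID applies, adding DocID, PatID; Room → PName, PatID applies, adding PName; PatID, Room → Ward applies, adding Ward. So (Room, Admit)⁺ = {PName, DocID, PatID, DName, Room, Admit, Ward}.
This closure contains every attribute of R1, so R1 ∩ R2 → R1. The join is lossless.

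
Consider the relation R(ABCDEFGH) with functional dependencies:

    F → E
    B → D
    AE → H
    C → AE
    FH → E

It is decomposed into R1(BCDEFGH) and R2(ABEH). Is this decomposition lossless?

No

Common attributes: R1 ∩ R2 = {BEH}.
Closure of {BEH}: B → D applies, adding D. So (BEH)⁺ = {BDEH}.
The closure contains neither all of R1 = {BCDEFGH} nor all of R2 = {ABEH}, so the common attributes are not a superkey of either fragment. The join is lossy.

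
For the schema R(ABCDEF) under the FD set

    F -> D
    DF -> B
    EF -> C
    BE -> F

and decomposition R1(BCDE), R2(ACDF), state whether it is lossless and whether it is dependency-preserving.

lossy and not dependency-preserving

Lossless test: (CD)⁺ = {CD}, which is a superkey of neither fragment — lossy.
Dependency preservation: the restricted closure of {DF} across the fragments never reaches {B}, so DF → B cannot be enforced without a join — not preserved.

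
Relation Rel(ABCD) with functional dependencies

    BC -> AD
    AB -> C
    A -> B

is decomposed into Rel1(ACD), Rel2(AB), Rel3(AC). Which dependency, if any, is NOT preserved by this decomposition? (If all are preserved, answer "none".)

Check BC → AD: no single fragment contains all of {ABCD}, and the restricted closure of {BC} across the fragments never reaches {AD}.
AB → C is preserved.
A → B is preserved.

BC -> AD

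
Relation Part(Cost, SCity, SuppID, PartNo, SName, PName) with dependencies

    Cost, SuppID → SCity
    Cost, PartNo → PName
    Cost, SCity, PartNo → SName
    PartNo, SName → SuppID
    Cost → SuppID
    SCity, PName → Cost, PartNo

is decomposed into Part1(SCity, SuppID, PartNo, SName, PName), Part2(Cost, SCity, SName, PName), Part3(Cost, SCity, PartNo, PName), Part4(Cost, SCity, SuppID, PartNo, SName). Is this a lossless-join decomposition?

Chase test. Columns are Cost, SCity, SuppID, PartNo, SName, PName; row i has aⱼ where attribute j ∈ Parti, else bᵢⱼ.
Initial tableau (one row per fragment):
  row 1: b11 a2 a3 a4 a5 a6
  row 2: a1 a2 b23 b24 a5 a6
  row 3: a1 a2 b33 a4 b35 a6
  row 4: a1 a2 a3 a4 a5 b46
Rows 3 and 4 agree on Cost, PartNo; apply Cost, PartNo→PName and equate their PName entries.
Rows 3 and 4 agree on Cost, SCity, PartNo; apply Cost, SCity, PartNo→SName and equate their SName entries.
Rows 1 and 3 agree on PartNo, SName; apply PartNo, SName→SuppID and equate their SuppID entries.
Rows 2 and 3 agree on Cost; apply Cost→SuppID and equate their SuppID entries.
Rows 1 and 2 agree on SCity, PName; apply SCity, PName→Cost, PartNo and equate their Cost, PartNo entries.
Row 1 is now all distinguished symbols — the join is lossless.

Yes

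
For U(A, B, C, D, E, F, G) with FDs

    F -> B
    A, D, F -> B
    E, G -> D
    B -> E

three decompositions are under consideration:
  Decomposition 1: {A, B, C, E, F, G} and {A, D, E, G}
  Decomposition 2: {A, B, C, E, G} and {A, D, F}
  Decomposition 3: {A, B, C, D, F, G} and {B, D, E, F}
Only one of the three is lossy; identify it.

Decomposition 1: common = {A, E, G}, closure = {A, D, E, G} → lossless.
Decomposition 2: common = {A}, closure = {A} → lossy.
Decomposition 3: common = {B, D, F}, closure = {B, D, E, F} → lossless.

Decomposition 2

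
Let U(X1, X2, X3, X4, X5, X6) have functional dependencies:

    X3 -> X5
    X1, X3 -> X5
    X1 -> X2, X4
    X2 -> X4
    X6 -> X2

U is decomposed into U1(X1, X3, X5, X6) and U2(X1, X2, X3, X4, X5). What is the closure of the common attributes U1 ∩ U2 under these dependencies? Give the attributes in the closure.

X1, X2, X3, X4, X5

U1 ∩ U2 = {X1, X3, X5}.
X1 → X2, X4 applies, adding X2, X4
Closure: {X1, X2, X3, X4, X5}.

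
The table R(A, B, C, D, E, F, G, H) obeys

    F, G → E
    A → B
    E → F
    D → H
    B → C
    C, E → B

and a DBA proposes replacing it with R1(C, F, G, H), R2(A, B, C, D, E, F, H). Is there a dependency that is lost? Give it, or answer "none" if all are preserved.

F, G → E

Check F, G → E: no single fragment contains all of {E, F, G}, and the restricted closure of {F, G} across the fragments never reaches {E}.
A → B is preserved.
E → F is preserved.
D → H is preserved.
B → C is preserved.
C, E → B is preserved.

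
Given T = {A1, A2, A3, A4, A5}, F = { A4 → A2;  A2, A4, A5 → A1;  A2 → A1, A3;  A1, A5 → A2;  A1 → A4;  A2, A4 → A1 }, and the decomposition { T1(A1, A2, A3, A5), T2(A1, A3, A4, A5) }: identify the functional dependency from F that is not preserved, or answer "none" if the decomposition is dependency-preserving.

none

A4 → A2: restricted closure across fragments reaches A2.
A2, A4, A5 → A1: restricted closure across fragments reaches A1.
A2 → A1, A3 lies within T1.
A1, A5 → A2 lies within T1.
A1 → A4 lies within T2.
A2, A4 → A1: restricted closure across fragments reaches A1.
Every dependency is enforceable on the fragments, so the decomposition is dependency-preserving.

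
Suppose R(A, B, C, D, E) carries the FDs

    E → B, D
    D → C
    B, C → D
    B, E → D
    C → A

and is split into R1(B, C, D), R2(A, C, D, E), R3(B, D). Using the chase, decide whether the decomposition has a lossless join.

Chase test. Columns are A, B, C, D, E; row i has aⱼ where attribute j ∈ Ri, else bᵢⱼ.
Initial tableau (one row per fragment):
  row 1: b11 a2 a3 a4 b15
  row 2: a1 b22 a3 a4 a5
  row 3: b31 a2 b33 a4 b35
Rows 1 and 3 agree on D; apply D→C and equate their C entries.
Rows 1 and 2 agree on C; apply C→A and equate their A entries.
Rows 1 and 3 agree on C; apply C→A and equate their A entries.
No row becomes fully distinguished — the join is lossy.

No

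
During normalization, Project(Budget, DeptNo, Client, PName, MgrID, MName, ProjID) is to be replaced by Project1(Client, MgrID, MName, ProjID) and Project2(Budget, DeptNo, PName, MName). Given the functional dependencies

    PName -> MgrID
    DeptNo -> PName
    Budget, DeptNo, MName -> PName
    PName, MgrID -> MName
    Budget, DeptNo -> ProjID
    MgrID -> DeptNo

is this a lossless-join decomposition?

No

Common attributes: Project1 ∩ Project2 = {MName}.
No dependency enlarges {MName}, so (MName)⁺ = {MName}.
The closure contains neither all of Project1 = {Client, MgrID, MName, ProjID} nor all of Project2 = {Budget, DeptNo, PName, MName}, so the common attributes are not a superkey of either fragment. The join is lossy.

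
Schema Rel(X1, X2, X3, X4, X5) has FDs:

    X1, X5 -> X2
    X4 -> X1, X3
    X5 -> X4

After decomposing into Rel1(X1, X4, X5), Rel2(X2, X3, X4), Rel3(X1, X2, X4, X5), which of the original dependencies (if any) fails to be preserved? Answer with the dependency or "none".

X1, X5 → X2 lies within Rel3.
X4 → X1, X3: restricted closure across fragments reaches X1, X3.
X5 → X4 lies within Rel1.
Every dependency is enforceable on the fragments, so the decomposition is dependency-preserving.

none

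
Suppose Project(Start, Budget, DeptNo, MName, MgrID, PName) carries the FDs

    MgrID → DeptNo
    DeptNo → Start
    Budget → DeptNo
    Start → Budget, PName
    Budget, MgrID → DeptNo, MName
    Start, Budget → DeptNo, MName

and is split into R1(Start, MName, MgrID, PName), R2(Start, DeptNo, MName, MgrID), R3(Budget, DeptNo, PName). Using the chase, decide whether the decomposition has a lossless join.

Yes

Chase test. Columns are Start, Budget, DeptNo, MName, MgrID, PName; row i has aⱼ where attribute j ∈ Ri, else bᵢⱼ.
Initial tableau (one row per fragment):
  row 1: a1 b12 b13 a4 a5 a6
  row 2: a1 b22 a3 a4 a5 b26
  row 3: b31 a2 a3 b34 b35 a6
Rows 1 and 2 agree on MgrID; apply MgrID→DeptNo and equate their DeptNo entries.
Rows 1 and 3 agree on DeptNo; apply DeptNo→Start and equate their Start entries.
Rows 1 and 2 agree on Start; apply Start→Budget, PName and equate their Budget, PName entries.
Rows 1 and 3 agree on Start; apply Start→Budget, PName and equate their Budget, PName entries.
Rows 1 and 3 agree on Start, Budget; apply Start, Budget→DeptNo, MName and equate their DeptNo, MName entries.
Row 1 is now all distinguished symbols — the join is lossless.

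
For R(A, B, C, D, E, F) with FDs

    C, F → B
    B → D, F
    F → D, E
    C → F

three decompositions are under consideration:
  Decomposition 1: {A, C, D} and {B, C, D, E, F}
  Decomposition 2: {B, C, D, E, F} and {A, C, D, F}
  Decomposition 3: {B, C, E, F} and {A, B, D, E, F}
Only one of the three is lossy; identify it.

Decomposition 1: common = {C, D}, closure = {B, C, D, E, F} → lossless.
Decomposition 2: common = {C, D, F}, closure = {B, C, D, E, F} → lossless.
Decomposition 3: common = {B, E, F}, closure = {B, D, E, F} → lossy.

Decomposition 3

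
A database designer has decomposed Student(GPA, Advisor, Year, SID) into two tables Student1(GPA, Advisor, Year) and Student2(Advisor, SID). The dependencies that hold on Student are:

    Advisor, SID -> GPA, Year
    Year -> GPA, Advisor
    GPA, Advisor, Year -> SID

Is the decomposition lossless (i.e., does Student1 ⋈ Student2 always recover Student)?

Common attributes: Student1 ∩ Student2 = {Advisor}.
No dependency enlarges {Advisor}, so (Advisor)⁺ = {Advisor}.
The closure contains neither all of Student1 = {GPA, Advisor, Year} nor all of Student2 = {Advisor, SID}, so the common attributes are not a superkey of either fragment. The join is lossy.

No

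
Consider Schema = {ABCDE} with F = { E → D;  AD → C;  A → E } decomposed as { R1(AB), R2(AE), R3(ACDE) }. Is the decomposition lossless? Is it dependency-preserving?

lossless and dependency-preserving

Lossless test (chase): Rows 2 and 3 agree on E; apply E→D and equate their D entries. Rows 2 and 3 agree on AD; apply AD→C and equate their C entries. Rows 1 and 2 agree on A; apply A→E and equate their E entries. Rows 1 and 2 agree on E; apply E→D and equate their D entries. Rows 1 and 2 agree on AD; apply AD→C and equate their C entries. Row 1 is now all distinguished symbols — the join is lossless.
Dependency preservation: every FD's attributes lie within a single fragment, so each can be enforced locally — preserved.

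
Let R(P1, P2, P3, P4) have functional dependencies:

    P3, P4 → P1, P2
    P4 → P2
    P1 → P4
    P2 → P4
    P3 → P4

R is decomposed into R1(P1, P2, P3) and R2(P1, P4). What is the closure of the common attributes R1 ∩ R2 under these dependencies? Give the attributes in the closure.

P1, P2, P4

R1 ∩ R2 = {P1}.
P1 → P4 applies, adding P4
P4 → P2 applies, adding P2
Closure: {P1, P2, P4}.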